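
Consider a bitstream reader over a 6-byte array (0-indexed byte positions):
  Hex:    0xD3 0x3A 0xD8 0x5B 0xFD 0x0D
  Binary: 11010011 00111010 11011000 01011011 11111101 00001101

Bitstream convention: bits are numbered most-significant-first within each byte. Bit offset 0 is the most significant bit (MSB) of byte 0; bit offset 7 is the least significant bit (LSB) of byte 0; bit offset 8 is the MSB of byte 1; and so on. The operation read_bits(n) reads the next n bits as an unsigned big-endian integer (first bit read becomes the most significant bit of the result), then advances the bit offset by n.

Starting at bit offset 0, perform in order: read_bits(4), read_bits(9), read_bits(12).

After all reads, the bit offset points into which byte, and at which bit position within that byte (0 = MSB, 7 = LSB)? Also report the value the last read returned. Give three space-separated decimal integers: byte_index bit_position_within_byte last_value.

Read 1: bits[0:4] width=4 -> value=13 (bin 1101); offset now 4 = byte 0 bit 4; 44 bits remain
Read 2: bits[4:13] width=9 -> value=103 (bin 001100111); offset now 13 = byte 1 bit 5; 35 bits remain
Read 3: bits[13:25] width=12 -> value=1456 (bin 010110110000); offset now 25 = byte 3 bit 1; 23 bits remain

Answer: 3 1 1456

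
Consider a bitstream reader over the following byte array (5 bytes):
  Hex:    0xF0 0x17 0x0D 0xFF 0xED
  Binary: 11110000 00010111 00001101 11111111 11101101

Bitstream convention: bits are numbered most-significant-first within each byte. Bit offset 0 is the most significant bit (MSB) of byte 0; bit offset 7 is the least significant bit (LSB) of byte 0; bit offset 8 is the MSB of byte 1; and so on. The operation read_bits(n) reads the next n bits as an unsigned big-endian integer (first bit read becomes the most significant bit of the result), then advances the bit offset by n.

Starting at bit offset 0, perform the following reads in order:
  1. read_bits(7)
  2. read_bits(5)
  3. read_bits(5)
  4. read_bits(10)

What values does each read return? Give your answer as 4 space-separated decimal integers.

Answer: 120 1 14 111

Derivation:
Read 1: bits[0:7] width=7 -> value=120 (bin 1111000); offset now 7 = byte 0 bit 7; 33 bits remain
Read 2: bits[7:12] width=5 -> value=1 (bin 00001); offset now 12 = byte 1 bit 4; 28 bits remain
Read 3: bits[12:17] width=5 -> value=14 (bin 01110); offset now 17 = byte 2 bit 1; 23 bits remain
Read 4: bits[17:27] width=10 -> value=111 (bin 0001101111); offset now 27 = byte 3 bit 3; 13 bits remain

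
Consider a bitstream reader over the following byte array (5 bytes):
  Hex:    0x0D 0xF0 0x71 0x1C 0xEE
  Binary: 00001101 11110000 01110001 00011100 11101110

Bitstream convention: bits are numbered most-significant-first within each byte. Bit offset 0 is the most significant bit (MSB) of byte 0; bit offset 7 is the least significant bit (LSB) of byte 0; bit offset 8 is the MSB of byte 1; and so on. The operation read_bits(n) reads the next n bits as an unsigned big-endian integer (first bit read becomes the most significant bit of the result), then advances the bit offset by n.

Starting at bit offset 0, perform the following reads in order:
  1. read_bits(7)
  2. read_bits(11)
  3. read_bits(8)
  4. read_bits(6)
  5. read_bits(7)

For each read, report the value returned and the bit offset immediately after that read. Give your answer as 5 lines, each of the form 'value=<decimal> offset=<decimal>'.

Read 1: bits[0:7] width=7 -> value=6 (bin 0000110); offset now 7 = byte 0 bit 7; 33 bits remain
Read 2: bits[7:18] width=11 -> value=1985 (bin 11111000001); offset now 18 = byte 2 bit 2; 22 bits remain
Read 3: bits[18:26] width=8 -> value=196 (bin 11000100); offset now 26 = byte 3 bit 2; 14 bits remain
Read 4: bits[26:32] width=6 -> value=28 (bin 011100); offset now 32 = byte 4 bit 0; 8 bits remain
Read 5: bits[32:39] width=7 -> value=119 (bin 1110111); offset now 39 = byte 4 bit 7; 1 bits remain

Answer: value=6 offset=7
value=1985 offset=18
value=196 offset=26
value=28 offset=32
value=119 offset=39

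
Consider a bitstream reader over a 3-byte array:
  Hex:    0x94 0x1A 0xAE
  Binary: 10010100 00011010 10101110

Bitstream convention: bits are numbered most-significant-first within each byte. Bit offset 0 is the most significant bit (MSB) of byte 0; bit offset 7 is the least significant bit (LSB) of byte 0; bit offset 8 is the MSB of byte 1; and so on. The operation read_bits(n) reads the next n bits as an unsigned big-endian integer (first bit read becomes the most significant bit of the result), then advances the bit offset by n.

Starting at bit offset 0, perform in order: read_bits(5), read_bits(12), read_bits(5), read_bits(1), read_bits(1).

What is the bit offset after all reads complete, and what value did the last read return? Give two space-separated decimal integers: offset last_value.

Answer: 24 0

Derivation:
Read 1: bits[0:5] width=5 -> value=18 (bin 10010); offset now 5 = byte 0 bit 5; 19 bits remain
Read 2: bits[5:17] width=12 -> value=2101 (bin 100000110101); offset now 17 = byte 2 bit 1; 7 bits remain
Read 3: bits[17:22] width=5 -> value=11 (bin 01011); offset now 22 = byte 2 bit 6; 2 bits remain
Read 4: bits[22:23] width=1 -> value=1 (bin 1); offset now 23 = byte 2 bit 7; 1 bits remain
Read 5: bits[23:24] width=1 -> value=0 (bin 0); offset now 24 = byte 3 bit 0; 0 bits remain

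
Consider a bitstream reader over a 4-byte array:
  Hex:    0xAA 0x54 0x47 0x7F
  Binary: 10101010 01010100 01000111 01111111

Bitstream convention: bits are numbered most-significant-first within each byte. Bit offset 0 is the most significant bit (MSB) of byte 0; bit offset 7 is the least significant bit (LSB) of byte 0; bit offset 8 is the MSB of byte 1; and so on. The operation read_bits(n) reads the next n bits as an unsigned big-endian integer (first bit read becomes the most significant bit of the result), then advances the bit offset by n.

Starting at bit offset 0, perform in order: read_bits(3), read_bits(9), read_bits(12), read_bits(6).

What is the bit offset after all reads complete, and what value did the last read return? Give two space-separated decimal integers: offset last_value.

Read 1: bits[0:3] width=3 -> value=5 (bin 101); offset now 3 = byte 0 bit 3; 29 bits remain
Read 2: bits[3:12] width=9 -> value=165 (bin 010100101); offset now 12 = byte 1 bit 4; 20 bits remain
Read 3: bits[12:24] width=12 -> value=1095 (bin 010001000111); offset now 24 = byte 3 bit 0; 8 bits remain
Read 4: bits[24:30] width=6 -> value=31 (bin 011111); offset now 30 = byte 3 bit 6; 2 bits remain

Answer: 30 31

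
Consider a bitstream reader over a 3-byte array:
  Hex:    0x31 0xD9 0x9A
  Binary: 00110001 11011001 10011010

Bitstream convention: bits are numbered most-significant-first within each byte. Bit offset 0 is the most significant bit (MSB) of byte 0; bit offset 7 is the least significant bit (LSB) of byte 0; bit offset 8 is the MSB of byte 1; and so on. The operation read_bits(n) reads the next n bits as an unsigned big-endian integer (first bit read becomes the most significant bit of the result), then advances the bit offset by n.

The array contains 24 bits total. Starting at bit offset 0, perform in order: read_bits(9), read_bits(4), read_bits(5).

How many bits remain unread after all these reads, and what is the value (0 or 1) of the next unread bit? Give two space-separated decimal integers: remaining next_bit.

Read 1: bits[0:9] width=9 -> value=99 (bin 001100011); offset now 9 = byte 1 bit 1; 15 bits remain
Read 2: bits[9:13] width=4 -> value=11 (bin 1011); offset now 13 = byte 1 bit 5; 11 bits remain
Read 3: bits[13:18] width=5 -> value=6 (bin 00110); offset now 18 = byte 2 bit 2; 6 bits remain

Answer: 6 0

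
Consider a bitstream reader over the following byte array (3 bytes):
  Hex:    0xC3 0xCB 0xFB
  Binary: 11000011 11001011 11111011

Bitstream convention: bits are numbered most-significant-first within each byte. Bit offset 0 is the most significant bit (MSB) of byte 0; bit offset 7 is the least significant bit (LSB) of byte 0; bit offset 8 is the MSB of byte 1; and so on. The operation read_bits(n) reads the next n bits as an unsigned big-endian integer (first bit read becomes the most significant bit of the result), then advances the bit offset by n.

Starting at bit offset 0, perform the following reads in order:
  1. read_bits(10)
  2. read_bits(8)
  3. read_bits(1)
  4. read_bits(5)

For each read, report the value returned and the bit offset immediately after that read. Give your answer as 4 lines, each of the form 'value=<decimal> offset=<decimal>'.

Answer: value=783 offset=10
value=47 offset=18
value=1 offset=19
value=27 offset=24

Derivation:
Read 1: bits[0:10] width=10 -> value=783 (bin 1100001111); offset now 10 = byte 1 bit 2; 14 bits remain
Read 2: bits[10:18] width=8 -> value=47 (bin 00101111); offset now 18 = byte 2 bit 2; 6 bits remain
Read 3: bits[18:19] width=1 -> value=1 (bin 1); offset now 19 = byte 2 bit 3; 5 bits remain
Read 4: bits[19:24] width=5 -> value=27 (bin 11011); offset now 24 = byte 3 bit 0; 0 bits remain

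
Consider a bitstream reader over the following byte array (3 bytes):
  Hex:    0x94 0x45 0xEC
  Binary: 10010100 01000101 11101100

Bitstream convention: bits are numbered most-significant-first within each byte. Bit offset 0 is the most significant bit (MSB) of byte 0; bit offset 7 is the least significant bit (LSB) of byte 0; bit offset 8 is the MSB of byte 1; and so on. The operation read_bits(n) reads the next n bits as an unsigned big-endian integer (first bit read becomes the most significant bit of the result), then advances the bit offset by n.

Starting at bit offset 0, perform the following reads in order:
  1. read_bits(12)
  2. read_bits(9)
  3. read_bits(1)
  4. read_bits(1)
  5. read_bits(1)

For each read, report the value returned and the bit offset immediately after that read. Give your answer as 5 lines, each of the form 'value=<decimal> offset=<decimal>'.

Answer: value=2372 offset=12
value=189 offset=21
value=1 offset=22
value=0 offset=23
value=0 offset=24

Derivation:
Read 1: bits[0:12] width=12 -> value=2372 (bin 100101000100); offset now 12 = byte 1 bit 4; 12 bits remain
Read 2: bits[12:21] width=9 -> value=189 (bin 010111101); offset now 21 = byte 2 bit 5; 3 bits remain
Read 3: bits[21:22] width=1 -> value=1 (bin 1); offset now 22 = byte 2 bit 6; 2 bits remain
Read 4: bits[22:23] width=1 -> value=0 (bin 0); offset now 23 = byte 2 bit 7; 1 bits remain
Read 5: bits[23:24] width=1 -> value=0 (bin 0); offset now 24 = byte 3 bit 0; 0 bits remain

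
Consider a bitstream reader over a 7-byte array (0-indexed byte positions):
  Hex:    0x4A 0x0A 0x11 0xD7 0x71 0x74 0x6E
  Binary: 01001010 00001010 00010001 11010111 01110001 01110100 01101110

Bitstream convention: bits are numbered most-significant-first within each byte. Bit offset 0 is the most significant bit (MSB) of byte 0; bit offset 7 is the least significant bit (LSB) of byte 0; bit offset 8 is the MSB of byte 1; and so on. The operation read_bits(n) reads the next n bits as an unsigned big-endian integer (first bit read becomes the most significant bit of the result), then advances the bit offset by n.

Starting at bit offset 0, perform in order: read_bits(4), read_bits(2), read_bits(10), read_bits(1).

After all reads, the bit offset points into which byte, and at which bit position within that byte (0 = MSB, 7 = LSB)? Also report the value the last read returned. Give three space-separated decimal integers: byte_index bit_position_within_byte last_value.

Read 1: bits[0:4] width=4 -> value=4 (bin 0100); offset now 4 = byte 0 bit 4; 52 bits remain
Read 2: bits[4:6] width=2 -> value=2 (bin 10); offset now 6 = byte 0 bit 6; 50 bits remain
Read 3: bits[6:16] width=10 -> value=522 (bin 1000001010); offset now 16 = byte 2 bit 0; 40 bits remain
Read 4: bits[16:17] width=1 -> value=0 (bin 0); offset now 17 = byte 2 bit 1; 39 bits remain

Answer: 2 1 0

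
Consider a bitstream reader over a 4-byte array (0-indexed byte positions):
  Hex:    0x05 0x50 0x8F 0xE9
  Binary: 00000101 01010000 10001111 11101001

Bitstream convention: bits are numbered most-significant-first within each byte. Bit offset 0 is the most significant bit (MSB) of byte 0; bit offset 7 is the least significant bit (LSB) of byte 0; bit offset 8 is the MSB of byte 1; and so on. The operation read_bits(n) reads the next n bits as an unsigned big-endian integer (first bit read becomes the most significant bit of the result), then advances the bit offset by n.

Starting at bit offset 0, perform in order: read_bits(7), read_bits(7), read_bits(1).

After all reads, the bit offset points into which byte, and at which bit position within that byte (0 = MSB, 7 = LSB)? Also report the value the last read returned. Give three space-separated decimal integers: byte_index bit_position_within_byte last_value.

Read 1: bits[0:7] width=7 -> value=2 (bin 0000010); offset now 7 = byte 0 bit 7; 25 bits remain
Read 2: bits[7:14] width=7 -> value=84 (bin 1010100); offset now 14 = byte 1 bit 6; 18 bits remain
Read 3: bits[14:15] width=1 -> value=0 (bin 0); offset now 15 = byte 1 bit 7; 17 bits remain

Answer: 1 7 0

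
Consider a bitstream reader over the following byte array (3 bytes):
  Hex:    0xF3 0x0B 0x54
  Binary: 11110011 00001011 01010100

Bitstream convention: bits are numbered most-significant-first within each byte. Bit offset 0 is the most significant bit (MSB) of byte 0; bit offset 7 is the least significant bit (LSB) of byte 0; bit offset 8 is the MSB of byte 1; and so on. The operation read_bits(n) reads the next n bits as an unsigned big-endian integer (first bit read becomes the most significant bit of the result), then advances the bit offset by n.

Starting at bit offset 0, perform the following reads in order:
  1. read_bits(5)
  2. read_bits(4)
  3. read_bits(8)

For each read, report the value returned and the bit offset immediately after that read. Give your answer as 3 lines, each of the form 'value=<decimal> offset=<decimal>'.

Answer: value=30 offset=5
value=6 offset=9
value=22 offset=17

Derivation:
Read 1: bits[0:5] width=5 -> value=30 (bin 11110); offset now 5 = byte 0 bit 5; 19 bits remain
Read 2: bits[5:9] width=4 -> value=6 (bin 0110); offset now 9 = byte 1 bit 1; 15 bits remain
Read 3: bits[9:17] width=8 -> value=22 (bin 00010110); offset now 17 = byte 2 bit 1; 7 bits remain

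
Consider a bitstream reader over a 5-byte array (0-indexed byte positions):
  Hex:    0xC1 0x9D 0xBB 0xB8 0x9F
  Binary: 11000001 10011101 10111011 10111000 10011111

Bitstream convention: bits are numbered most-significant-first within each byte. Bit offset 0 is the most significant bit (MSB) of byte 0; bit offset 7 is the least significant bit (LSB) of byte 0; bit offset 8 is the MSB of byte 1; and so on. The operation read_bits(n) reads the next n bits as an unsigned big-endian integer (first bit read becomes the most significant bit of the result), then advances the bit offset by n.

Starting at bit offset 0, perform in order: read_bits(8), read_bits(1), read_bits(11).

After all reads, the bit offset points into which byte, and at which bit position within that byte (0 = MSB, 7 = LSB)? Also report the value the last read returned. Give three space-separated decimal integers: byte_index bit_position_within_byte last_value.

Read 1: bits[0:8] width=8 -> value=193 (bin 11000001); offset now 8 = byte 1 bit 0; 32 bits remain
Read 2: bits[8:9] width=1 -> value=1 (bin 1); offset now 9 = byte 1 bit 1; 31 bits remain
Read 3: bits[9:20] width=11 -> value=475 (bin 00111011011); offset now 20 = byte 2 bit 4; 20 bits remain

Answer: 2 4 475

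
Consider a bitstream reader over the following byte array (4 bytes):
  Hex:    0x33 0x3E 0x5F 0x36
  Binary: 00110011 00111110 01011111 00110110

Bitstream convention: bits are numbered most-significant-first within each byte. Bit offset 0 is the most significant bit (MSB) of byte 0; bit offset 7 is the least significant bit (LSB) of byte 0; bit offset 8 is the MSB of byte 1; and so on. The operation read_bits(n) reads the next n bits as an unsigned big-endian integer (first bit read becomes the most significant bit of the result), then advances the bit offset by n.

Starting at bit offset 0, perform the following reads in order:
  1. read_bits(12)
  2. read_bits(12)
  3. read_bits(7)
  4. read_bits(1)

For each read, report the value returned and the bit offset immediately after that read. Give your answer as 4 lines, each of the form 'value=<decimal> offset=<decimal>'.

Answer: value=819 offset=12
value=3679 offset=24
value=27 offset=31
value=0 offset=32

Derivation:
Read 1: bits[0:12] width=12 -> value=819 (bin 001100110011); offset now 12 = byte 1 bit 4; 20 bits remain
Read 2: bits[12:24] width=12 -> value=3679 (bin 111001011111); offset now 24 = byte 3 bit 0; 8 bits remain
Read 3: bits[24:31] width=7 -> value=27 (bin 0011011); offset now 31 = byte 3 bit 7; 1 bits remain
Read 4: bits[31:32] width=1 -> value=0 (bin 0); offset now 32 = byte 4 bit 0; 0 bits remain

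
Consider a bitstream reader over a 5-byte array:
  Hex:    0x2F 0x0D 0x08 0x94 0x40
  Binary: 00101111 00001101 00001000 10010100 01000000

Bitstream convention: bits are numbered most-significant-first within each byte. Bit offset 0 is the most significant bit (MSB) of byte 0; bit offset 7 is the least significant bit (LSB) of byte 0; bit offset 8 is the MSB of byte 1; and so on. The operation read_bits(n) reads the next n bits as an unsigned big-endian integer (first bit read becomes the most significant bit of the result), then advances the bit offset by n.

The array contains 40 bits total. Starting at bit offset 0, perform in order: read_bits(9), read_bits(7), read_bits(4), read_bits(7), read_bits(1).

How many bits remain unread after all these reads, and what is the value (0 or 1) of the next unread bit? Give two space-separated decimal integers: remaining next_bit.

Read 1: bits[0:9] width=9 -> value=94 (bin 001011110); offset now 9 = byte 1 bit 1; 31 bits remain
Read 2: bits[9:16] width=7 -> value=13 (bin 0001101); offset now 16 = byte 2 bit 0; 24 bits remain
Read 3: bits[16:20] width=4 -> value=0 (bin 0000); offset now 20 = byte 2 bit 4; 20 bits remain
Read 4: bits[20:27] width=7 -> value=68 (bin 1000100); offset now 27 = byte 3 bit 3; 13 bits remain
Read 5: bits[27:28] width=1 -> value=1 (bin 1); offset now 28 = byte 3 bit 4; 12 bits remain

Answer: 12 0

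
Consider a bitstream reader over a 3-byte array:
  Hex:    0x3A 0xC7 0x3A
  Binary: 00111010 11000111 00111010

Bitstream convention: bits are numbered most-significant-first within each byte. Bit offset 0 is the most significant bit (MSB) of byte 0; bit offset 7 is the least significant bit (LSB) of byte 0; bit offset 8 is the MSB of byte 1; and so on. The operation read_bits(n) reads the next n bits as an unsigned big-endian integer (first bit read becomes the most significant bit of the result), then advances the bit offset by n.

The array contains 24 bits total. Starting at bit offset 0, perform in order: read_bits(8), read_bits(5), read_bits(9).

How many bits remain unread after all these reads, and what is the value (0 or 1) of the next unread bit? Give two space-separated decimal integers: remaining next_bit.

Answer: 2 1

Derivation:
Read 1: bits[0:8] width=8 -> value=58 (bin 00111010); offset now 8 = byte 1 bit 0; 16 bits remain
Read 2: bits[8:13] width=5 -> value=24 (bin 11000); offset now 13 = byte 1 bit 5; 11 bits remain
Read 3: bits[13:22] width=9 -> value=462 (bin 111001110); offset now 22 = byte 2 bit 6; 2 bits remain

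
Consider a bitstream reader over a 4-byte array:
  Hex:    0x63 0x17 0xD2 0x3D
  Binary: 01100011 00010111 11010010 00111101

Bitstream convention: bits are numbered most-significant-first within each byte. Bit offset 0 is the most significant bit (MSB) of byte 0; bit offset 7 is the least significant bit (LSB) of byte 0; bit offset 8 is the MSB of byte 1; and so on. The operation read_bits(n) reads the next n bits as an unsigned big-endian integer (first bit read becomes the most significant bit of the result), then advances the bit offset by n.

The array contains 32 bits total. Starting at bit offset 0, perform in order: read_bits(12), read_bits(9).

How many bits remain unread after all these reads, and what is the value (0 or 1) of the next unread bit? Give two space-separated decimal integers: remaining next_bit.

Read 1: bits[0:12] width=12 -> value=1585 (bin 011000110001); offset now 12 = byte 1 bit 4; 20 bits remain
Read 2: bits[12:21] width=9 -> value=250 (bin 011111010); offset now 21 = byte 2 bit 5; 11 bits remain

Answer: 11 0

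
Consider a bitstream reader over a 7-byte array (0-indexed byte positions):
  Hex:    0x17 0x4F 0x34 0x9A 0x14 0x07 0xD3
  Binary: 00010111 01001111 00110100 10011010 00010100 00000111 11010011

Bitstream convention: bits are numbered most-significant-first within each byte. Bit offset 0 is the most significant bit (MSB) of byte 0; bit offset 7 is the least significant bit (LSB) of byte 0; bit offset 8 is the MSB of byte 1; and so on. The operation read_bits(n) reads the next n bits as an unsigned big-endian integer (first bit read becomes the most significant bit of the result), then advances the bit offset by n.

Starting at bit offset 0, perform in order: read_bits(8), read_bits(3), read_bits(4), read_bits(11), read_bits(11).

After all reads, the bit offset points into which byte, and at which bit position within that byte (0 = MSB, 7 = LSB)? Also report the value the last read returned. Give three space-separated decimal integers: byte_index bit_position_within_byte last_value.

Read 1: bits[0:8] width=8 -> value=23 (bin 00010111); offset now 8 = byte 1 bit 0; 48 bits remain
Read 2: bits[8:11] width=3 -> value=2 (bin 010); offset now 11 = byte 1 bit 3; 45 bits remain
Read 3: bits[11:15] width=4 -> value=7 (bin 0111); offset now 15 = byte 1 bit 7; 41 bits remain
Read 4: bits[15:26] width=11 -> value=1234 (bin 10011010010); offset now 26 = byte 3 bit 2; 30 bits remain
Read 5: bits[26:37] width=11 -> value=834 (bin 01101000010); offset now 37 = byte 4 bit 5; 19 bits remain

Answer: 4 5 834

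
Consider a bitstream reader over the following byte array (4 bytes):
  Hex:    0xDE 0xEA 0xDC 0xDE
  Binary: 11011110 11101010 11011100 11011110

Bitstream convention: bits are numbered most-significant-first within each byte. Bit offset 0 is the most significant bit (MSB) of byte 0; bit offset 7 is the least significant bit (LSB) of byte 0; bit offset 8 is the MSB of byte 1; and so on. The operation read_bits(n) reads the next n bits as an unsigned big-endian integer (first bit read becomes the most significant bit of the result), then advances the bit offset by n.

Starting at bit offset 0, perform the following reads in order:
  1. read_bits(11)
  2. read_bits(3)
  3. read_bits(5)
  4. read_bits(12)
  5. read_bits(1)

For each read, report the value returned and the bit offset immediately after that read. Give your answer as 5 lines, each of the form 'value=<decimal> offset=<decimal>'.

Read 1: bits[0:11] width=11 -> value=1783 (bin 11011110111); offset now 11 = byte 1 bit 3; 21 bits remain
Read 2: bits[11:14] width=3 -> value=2 (bin 010); offset now 14 = byte 1 bit 6; 18 bits remain
Read 3: bits[14:19] width=5 -> value=22 (bin 10110); offset now 19 = byte 2 bit 3; 13 bits remain
Read 4: bits[19:31] width=12 -> value=3695 (bin 111001101111); offset now 31 = byte 3 bit 7; 1 bits remain
Read 5: bits[31:32] width=1 -> value=0 (bin 0); offset now 32 = byte 4 bit 0; 0 bits remain

Answer: value=1783 offset=11
value=2 offset=14
value=22 offset=19
value=3695 offset=31
value=0 offset=32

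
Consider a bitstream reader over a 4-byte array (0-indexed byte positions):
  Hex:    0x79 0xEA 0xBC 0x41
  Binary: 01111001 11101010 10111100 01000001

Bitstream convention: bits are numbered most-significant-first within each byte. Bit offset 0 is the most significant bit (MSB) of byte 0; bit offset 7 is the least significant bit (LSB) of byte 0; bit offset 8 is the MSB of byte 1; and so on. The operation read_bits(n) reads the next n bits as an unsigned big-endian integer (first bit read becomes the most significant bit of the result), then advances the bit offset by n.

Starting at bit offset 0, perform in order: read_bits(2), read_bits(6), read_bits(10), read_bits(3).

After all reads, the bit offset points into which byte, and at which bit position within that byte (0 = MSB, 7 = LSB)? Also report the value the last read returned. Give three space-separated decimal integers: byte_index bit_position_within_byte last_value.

Read 1: bits[0:2] width=2 -> value=1 (bin 01); offset now 2 = byte 0 bit 2; 30 bits remain
Read 2: bits[2:8] width=6 -> value=57 (bin 111001); offset now 8 = byte 1 bit 0; 24 bits remain
Read 3: bits[8:18] width=10 -> value=938 (bin 1110101010); offset now 18 = byte 2 bit 2; 14 bits remain
Read 4: bits[18:21] width=3 -> value=7 (bin 111); offset now 21 = byte 2 bit 5; 11 bits remain

Answer: 2 5 7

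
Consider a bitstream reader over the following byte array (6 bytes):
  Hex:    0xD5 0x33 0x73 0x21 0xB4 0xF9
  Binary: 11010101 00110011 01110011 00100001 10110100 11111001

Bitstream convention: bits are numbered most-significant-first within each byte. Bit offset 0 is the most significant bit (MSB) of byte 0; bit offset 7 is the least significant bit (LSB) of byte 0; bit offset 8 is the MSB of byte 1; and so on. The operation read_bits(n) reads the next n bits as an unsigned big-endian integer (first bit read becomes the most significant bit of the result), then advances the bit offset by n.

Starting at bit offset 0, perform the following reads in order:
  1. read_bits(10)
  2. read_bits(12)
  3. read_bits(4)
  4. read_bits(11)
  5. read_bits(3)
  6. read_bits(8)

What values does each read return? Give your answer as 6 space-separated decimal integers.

Read 1: bits[0:10] width=10 -> value=852 (bin 1101010100); offset now 10 = byte 1 bit 2; 38 bits remain
Read 2: bits[10:22] width=12 -> value=3292 (bin 110011011100); offset now 22 = byte 2 bit 6; 26 bits remain
Read 3: bits[22:26] width=4 -> value=12 (bin 1100); offset now 26 = byte 3 bit 2; 22 bits remain
Read 4: bits[26:37] width=11 -> value=1078 (bin 10000110110); offset now 37 = byte 4 bit 5; 11 bits remain
Read 5: bits[37:40] width=3 -> value=4 (bin 100); offset now 40 = byte 5 bit 0; 8 bits remain
Read 6: bits[40:48] width=8 -> value=249 (bin 11111001); offset now 48 = byte 6 bit 0; 0 bits remain

Answer: 852 3292 12 1078 4 249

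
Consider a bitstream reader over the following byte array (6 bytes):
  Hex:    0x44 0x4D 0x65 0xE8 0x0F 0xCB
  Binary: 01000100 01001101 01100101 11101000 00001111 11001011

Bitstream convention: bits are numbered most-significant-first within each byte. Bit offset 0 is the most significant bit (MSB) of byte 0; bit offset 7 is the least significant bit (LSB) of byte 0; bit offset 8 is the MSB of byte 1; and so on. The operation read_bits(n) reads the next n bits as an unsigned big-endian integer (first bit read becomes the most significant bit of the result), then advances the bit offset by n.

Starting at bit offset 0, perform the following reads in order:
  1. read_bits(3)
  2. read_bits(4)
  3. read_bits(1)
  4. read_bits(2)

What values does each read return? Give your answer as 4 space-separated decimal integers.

Answer: 2 2 0 1

Derivation:
Read 1: bits[0:3] width=3 -> value=2 (bin 010); offset now 3 = byte 0 bit 3; 45 bits remain
Read 2: bits[3:7] width=4 -> value=2 (bin 0010); offset now 7 = byte 0 bit 7; 41 bits remain
Read 3: bits[7:8] width=1 -> value=0 (bin 0); offset now 8 = byte 1 bit 0; 40 bits remain
Read 4: bits[8:10] width=2 -> value=1 (bin 01); offset now 10 = byte 1 bit 2; 38 bits remain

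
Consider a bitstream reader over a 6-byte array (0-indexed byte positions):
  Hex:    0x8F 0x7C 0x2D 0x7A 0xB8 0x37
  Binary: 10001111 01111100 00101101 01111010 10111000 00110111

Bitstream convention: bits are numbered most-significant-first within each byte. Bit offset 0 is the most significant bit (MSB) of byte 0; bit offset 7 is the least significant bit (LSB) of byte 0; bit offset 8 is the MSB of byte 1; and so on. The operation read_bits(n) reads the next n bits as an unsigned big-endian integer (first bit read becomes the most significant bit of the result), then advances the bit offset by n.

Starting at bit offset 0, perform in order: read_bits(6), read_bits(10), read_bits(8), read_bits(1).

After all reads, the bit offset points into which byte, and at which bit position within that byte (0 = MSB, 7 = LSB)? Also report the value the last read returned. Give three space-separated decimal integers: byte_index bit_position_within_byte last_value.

Answer: 3 1 0

Derivation:
Read 1: bits[0:6] width=6 -> value=35 (bin 100011); offset now 6 = byte 0 bit 6; 42 bits remain
Read 2: bits[6:16] width=10 -> value=892 (bin 1101111100); offset now 16 = byte 2 bit 0; 32 bits remain
Read 3: bits[16:24] width=8 -> value=45 (bin 00101101); offset now 24 = byte 3 bit 0; 24 bits remain
Read 4: bits[24:25] width=1 -> value=0 (bin 0); offset now 25 = byte 3 bit 1; 23 bits remain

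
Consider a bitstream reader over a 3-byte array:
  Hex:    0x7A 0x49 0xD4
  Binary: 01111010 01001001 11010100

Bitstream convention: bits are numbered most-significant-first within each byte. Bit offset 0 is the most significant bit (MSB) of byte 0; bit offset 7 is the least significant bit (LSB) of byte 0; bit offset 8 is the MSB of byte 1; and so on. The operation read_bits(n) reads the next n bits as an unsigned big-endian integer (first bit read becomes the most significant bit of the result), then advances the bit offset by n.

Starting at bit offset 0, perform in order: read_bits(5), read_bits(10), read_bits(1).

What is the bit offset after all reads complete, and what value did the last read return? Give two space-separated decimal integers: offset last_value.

Answer: 16 1

Derivation:
Read 1: bits[0:5] width=5 -> value=15 (bin 01111); offset now 5 = byte 0 bit 5; 19 bits remain
Read 2: bits[5:15] width=10 -> value=292 (bin 0100100100); offset now 15 = byte 1 bit 7; 9 bits remain
Read 3: bits[15:16] width=1 -> value=1 (bin 1); offset now 16 = byte 2 bit 0; 8 bits remain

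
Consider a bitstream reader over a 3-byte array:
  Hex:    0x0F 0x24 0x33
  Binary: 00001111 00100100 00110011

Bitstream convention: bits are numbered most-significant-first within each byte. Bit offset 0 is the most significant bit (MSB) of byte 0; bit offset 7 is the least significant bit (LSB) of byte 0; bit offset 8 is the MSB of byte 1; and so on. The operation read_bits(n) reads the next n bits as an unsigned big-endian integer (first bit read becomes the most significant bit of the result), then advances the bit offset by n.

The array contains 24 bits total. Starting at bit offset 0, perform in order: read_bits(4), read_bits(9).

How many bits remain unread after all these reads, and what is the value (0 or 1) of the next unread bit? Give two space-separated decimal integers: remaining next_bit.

Read 1: bits[0:4] width=4 -> value=0 (bin 0000); offset now 4 = byte 0 bit 4; 20 bits remain
Read 2: bits[4:13] width=9 -> value=484 (bin 111100100); offset now 13 = byte 1 bit 5; 11 bits remain

Answer: 11 1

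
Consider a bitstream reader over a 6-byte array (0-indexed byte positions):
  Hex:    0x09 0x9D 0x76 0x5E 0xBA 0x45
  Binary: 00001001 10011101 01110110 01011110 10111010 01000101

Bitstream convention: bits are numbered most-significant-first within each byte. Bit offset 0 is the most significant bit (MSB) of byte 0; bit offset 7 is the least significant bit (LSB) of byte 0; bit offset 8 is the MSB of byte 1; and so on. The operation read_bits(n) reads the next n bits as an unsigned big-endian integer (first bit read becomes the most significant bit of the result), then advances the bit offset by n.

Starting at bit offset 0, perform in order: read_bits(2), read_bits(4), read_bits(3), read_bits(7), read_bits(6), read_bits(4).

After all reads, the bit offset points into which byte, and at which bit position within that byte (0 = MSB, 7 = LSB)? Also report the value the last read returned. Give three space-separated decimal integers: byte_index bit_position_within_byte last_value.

Read 1: bits[0:2] width=2 -> value=0 (bin 00); offset now 2 = byte 0 bit 2; 46 bits remain
Read 2: bits[2:6] width=4 -> value=2 (bin 0010); offset now 6 = byte 0 bit 6; 42 bits remain
Read 3: bits[6:9] width=3 -> value=3 (bin 011); offset now 9 = byte 1 bit 1; 39 bits remain
Read 4: bits[9:16] width=7 -> value=29 (bin 0011101); offset now 16 = byte 2 bit 0; 32 bits remain
Read 5: bits[16:22] width=6 -> value=29 (bin 011101); offset now 22 = byte 2 bit 6; 26 bits remain
Read 6: bits[22:26] width=4 -> value=9 (bin 1001); offset now 26 = byte 3 bit 2; 22 bits remain

Answer: 3 2 9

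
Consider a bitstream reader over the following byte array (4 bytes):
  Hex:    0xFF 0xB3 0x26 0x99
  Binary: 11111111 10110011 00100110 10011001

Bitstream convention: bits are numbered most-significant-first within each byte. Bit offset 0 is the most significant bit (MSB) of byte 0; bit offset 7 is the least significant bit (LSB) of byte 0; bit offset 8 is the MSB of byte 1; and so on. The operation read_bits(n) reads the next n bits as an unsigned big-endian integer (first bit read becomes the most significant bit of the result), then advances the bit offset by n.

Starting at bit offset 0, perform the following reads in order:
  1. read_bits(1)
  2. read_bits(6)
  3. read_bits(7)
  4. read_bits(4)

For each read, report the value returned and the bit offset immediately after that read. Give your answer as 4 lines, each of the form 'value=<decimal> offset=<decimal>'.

Read 1: bits[0:1] width=1 -> value=1 (bin 1); offset now 1 = byte 0 bit 1; 31 bits remain
Read 2: bits[1:7] width=6 -> value=63 (bin 111111); offset now 7 = byte 0 bit 7; 25 bits remain
Read 3: bits[7:14] width=7 -> value=108 (bin 1101100); offset now 14 = byte 1 bit 6; 18 bits remain
Read 4: bits[14:18] width=4 -> value=12 (bin 1100); offset now 18 = byte 2 bit 2; 14 bits remain

Answer: value=1 offset=1
value=63 offset=7
value=108 offset=14
value=12 offset=18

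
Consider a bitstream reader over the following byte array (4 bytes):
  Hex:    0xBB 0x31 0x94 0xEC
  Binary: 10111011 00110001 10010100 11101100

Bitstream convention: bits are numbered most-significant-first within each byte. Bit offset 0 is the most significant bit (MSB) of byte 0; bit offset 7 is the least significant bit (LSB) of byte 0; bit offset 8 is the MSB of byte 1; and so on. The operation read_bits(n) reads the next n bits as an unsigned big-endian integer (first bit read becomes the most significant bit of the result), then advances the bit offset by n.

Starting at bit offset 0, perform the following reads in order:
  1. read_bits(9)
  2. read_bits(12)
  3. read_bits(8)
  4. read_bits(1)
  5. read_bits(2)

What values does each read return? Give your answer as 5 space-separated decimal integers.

Read 1: bits[0:9] width=9 -> value=374 (bin 101110110); offset now 9 = byte 1 bit 1; 23 bits remain
Read 2: bits[9:21] width=12 -> value=1586 (bin 011000110010); offset now 21 = byte 2 bit 5; 11 bits remain
Read 3: bits[21:29] width=8 -> value=157 (bin 10011101); offset now 29 = byte 3 bit 5; 3 bits remain
Read 4: bits[29:30] width=1 -> value=1 (bin 1); offset now 30 = byte 3 bit 6; 2 bits remain
Read 5: bits[30:32] width=2 -> value=0 (bin 00); offset now 32 = byte 4 bit 0; 0 bits remain

Answer: 374 1586 157 1 0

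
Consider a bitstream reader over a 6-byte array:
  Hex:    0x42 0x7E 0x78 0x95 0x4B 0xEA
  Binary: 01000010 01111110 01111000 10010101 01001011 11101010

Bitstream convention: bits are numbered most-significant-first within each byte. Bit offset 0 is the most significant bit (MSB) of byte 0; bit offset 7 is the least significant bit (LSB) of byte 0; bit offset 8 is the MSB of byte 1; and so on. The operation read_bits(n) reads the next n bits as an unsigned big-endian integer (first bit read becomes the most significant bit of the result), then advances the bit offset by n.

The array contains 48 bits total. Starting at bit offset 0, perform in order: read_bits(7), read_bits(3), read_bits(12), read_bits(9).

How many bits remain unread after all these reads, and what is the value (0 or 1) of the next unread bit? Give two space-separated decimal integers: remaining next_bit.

Answer: 17 1

Derivation:
Read 1: bits[0:7] width=7 -> value=33 (bin 0100001); offset now 7 = byte 0 bit 7; 41 bits remain
Read 2: bits[7:10] width=3 -> value=1 (bin 001); offset now 10 = byte 1 bit 2; 38 bits remain
Read 3: bits[10:22] width=12 -> value=3998 (bin 111110011110); offset now 22 = byte 2 bit 6; 26 bits remain
Read 4: bits[22:31] width=9 -> value=74 (bin 001001010); offset now 31 = byte 3 bit 7; 17 bits remain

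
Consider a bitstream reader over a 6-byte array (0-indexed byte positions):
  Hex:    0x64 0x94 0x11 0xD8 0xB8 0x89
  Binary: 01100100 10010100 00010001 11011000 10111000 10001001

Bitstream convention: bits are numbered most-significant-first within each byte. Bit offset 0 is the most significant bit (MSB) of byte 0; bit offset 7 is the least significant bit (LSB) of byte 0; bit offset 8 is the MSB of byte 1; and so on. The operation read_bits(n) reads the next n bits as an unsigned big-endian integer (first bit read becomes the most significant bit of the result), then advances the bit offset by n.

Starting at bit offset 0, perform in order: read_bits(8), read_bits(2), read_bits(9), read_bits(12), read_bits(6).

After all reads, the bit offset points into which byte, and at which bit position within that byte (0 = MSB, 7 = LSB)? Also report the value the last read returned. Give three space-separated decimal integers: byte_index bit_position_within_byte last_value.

Answer: 4 5 23

Derivation:
Read 1: bits[0:8] width=8 -> value=100 (bin 01100100); offset now 8 = byte 1 bit 0; 40 bits remain
Read 2: bits[8:10] width=2 -> value=2 (bin 10); offset now 10 = byte 1 bit 2; 38 bits remain
Read 3: bits[10:19] width=9 -> value=160 (bin 010100000); offset now 19 = byte 2 bit 3; 29 bits remain
Read 4: bits[19:31] width=12 -> value=2284 (bin 100011101100); offset now 31 = byte 3 bit 7; 17 bits remain
Read 5: bits[31:37] width=6 -> value=23 (bin 010111); offset now 37 = byte 4 bit 5; 11 bits remain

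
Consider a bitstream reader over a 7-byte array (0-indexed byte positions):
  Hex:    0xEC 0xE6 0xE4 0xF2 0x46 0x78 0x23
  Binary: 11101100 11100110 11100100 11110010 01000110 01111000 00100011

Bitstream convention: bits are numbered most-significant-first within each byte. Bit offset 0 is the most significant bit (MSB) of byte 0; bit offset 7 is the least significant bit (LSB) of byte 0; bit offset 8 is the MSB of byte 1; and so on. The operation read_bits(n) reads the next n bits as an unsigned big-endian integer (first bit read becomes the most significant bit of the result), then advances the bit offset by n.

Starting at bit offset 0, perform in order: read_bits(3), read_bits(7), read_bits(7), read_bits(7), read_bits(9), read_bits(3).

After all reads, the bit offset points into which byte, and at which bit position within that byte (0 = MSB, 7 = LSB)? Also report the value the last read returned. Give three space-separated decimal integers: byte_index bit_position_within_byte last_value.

Read 1: bits[0:3] width=3 -> value=7 (bin 111); offset now 3 = byte 0 bit 3; 53 bits remain
Read 2: bits[3:10] width=7 -> value=51 (bin 0110011); offset now 10 = byte 1 bit 2; 46 bits remain
Read 3: bits[10:17] width=7 -> value=77 (bin 1001101); offset now 17 = byte 2 bit 1; 39 bits remain
Read 4: bits[17:24] width=7 -> value=100 (bin 1100100); offset now 24 = byte 3 bit 0; 32 bits remain
Read 5: bits[24:33] width=9 -> value=484 (bin 111100100); offset now 33 = byte 4 bit 1; 23 bits remain
Read 6: bits[33:36] width=3 -> value=4 (bin 100); offset now 36 = byte 4 bit 4; 20 bits remain

Answer: 4 4 4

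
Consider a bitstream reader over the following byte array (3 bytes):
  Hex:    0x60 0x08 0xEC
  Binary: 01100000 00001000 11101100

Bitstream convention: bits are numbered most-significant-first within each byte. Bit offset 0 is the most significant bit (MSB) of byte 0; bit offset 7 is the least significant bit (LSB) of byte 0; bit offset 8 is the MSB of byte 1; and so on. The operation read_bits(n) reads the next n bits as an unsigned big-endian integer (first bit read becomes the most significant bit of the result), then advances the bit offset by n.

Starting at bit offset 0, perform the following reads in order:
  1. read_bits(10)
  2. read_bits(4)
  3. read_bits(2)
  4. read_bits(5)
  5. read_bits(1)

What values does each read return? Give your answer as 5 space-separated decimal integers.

Answer: 384 2 0 29 1

Derivation:
Read 1: bits[0:10] width=10 -> value=384 (bin 0110000000); offset now 10 = byte 1 bit 2; 14 bits remain
Read 2: bits[10:14] width=4 -> value=2 (bin 0010); offset now 14 = byte 1 bit 6; 10 bits remain
Read 3: bits[14:16] width=2 -> value=0 (bin 00); offset now 16 = byte 2 bit 0; 8 bits remain
Read 4: bits[16:21] width=5 -> value=29 (bin 11101); offset now 21 = byte 2 bit 5; 3 bits remain
Read 5: bits[21:22] width=1 -> value=1 (bin 1); offset now 22 = byte 2 bit 6; 2 bits remain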